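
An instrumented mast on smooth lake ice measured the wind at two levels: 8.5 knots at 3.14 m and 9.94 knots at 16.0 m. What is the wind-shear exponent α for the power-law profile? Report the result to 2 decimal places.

α ≈ 0.10

Power law: V₂/V₁ = (z₂/z₁)^α ⇒ α = ln(V₂/V₁) / ln(z₂/z₁)
α = ln(9.94/8.5) / ln(16.0/3.14) = ln(1.1694) / ln(5.0955)
  = 0.15650 / 1.62837 = 0.09611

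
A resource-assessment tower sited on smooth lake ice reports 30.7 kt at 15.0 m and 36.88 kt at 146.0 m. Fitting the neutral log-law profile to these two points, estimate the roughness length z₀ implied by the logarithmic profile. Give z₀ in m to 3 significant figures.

Log law: V(z) ∝ ln(z/z₀). With r = V₁/V₂ = 30.7/36.88 = 0.83243,
r · ln(z₂/z₀) = ln(z₁/z₀) ⇒ ln z₀ = (ln z₁ − r·ln z₂)/(1 − r)
ln z₀ = (2.70805 − 0.83243×4.98361) / 0.16757 = -8.5961
z₀ = exp(-8.5961) = 0.0001848 m

z₀ ≈ 0.000185 m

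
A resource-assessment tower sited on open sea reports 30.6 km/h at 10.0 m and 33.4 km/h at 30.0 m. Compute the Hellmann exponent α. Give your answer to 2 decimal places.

α ≈ 0.08

Power law: V₂/V₁ = (z₂/z₁)^α ⇒ α = ln(V₂/V₁) / ln(z₂/z₁)
α = ln(33.4/30.6) / ln(30.0/10.0) = ln(1.0915) / ln(3.0000)
  = 0.08756 / 1.09861 = 0.07970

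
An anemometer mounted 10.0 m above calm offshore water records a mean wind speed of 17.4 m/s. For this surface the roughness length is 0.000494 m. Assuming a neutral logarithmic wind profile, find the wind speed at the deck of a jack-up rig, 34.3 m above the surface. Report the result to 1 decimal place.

Log law: V(z) ∝ ln(z/z₀), so V₂/V₁ = ln(z₂/z₀) / ln(z₁/z₀).
ln(34.3/0.000494) = 11.1481, ln(10.0/0.000494) = 9.9156
V₂ = 17.4 × 11.1481/9.9156 = 17.4 × 1.1243 = 19.5629 m/s

19.6 m/s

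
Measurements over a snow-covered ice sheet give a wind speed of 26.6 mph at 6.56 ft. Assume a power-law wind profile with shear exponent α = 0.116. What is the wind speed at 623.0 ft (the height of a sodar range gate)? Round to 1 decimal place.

Power-law profile: V₂ = V₁ · (z₂/z₁)^α
V₂ = 26.6 × (623.0/6.56)^0.116 = 26.6 × (94.9695)^0.116
    = 26.6 × 1.6959 = 45.1109 mph

45.1 mph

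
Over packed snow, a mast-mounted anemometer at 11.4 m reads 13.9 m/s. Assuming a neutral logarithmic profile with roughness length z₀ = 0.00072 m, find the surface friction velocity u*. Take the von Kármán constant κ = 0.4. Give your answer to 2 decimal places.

u* ≈ 0.57 m/s

Log law: V(z) = (u*/κ) · ln(z/z₀) ⇒ u* = κ · V / ln(z/z₀)
u* = 0.4 × 13.9 / ln(11.4/0.00072) = 0.4 × 13.9 / 9.6699
   = 5.5600 / 9.6699 = 0.5750 m/s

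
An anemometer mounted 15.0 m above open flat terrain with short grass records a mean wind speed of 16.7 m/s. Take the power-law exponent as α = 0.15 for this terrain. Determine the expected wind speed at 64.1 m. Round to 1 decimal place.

20.8 m/s

Power-law profile: V₂ = V₁ · (z₂/z₁)^α
V₂ = 16.7 × (64.1/15.0)^0.15 = 16.7 × (4.2733)^0.15
    = 16.7 × 1.2434 = 20.7650 m/s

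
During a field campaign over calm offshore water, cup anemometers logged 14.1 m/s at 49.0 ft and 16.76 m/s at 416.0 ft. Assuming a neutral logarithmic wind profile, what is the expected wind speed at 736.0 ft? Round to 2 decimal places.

Log law: V ∝ ln(z/z₀). From the pair, with r = V₁/V₂ = 0.84129,
ln z₀ = (ln z₁ − r·ln z₂)/(1 − r) = (3.8918 − 0.84129×6.0307)/0.15871 = -7.4458 → z₀ = 0.0005839 ft
V₃ = V₁ · ln(z₃/z₀)/ln(z₁/z₀) = 14.1 × 14.0470/11.3376 = 17.4696 m/s

17.47 m/s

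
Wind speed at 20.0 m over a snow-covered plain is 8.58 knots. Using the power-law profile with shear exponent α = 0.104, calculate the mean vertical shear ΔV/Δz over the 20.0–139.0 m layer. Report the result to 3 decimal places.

0.016 knots/m

Power law: V₂ = V₁ · (z₂/z₁)^α = 8.58 × (6.9500)^0.104 = 10.4967 knots
ΔV/Δz = (10.4967 − 8.58)/(139.0 − 20.0) = 1.9167/119.0000 = 0.01611 knots/m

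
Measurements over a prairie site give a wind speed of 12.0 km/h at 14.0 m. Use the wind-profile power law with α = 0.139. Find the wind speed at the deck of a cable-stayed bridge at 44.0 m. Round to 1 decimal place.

14.1 km/h

Power-law profile: V₂ = V₁ · (z₂/z₁)^α
V₂ = 12.0 × (44.0/14.0)^0.139 = 12.0 × (3.1429)^0.139
    = 12.0 × 1.1725 = 14.0705 km/h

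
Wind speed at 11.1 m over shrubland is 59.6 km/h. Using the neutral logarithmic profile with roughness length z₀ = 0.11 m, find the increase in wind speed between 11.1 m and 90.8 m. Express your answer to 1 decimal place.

27.1 km/h

Log law: V₂ = V₁ · ln(z₂/z₀)/ln(z₁/z₀) = 59.6 × 6.7159/4.6142 = 86.7470 km/h
ΔV = 86.7470 − 59.6 = 27.1470 km/h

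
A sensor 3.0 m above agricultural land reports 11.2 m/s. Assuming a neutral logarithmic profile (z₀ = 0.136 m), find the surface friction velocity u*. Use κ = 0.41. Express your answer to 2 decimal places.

u* ≈ 1.48 m/s

Log law: V(z) = (u*/κ) · ln(z/z₀) ⇒ u* = κ · V / ln(z/z₀)
u* = 0.41 × 11.2 / ln(3.0/0.136) = 0.41 × 11.2 / 3.0937
   = 4.5920 / 3.0937 = 1.4843 m/s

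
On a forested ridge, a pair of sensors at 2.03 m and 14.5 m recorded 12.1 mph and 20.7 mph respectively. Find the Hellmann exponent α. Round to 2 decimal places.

α ≈ 0.27

Power law: V₂/V₁ = (z₂/z₁)^α ⇒ α = ln(V₂/V₁) / ln(z₂/z₁)
α = ln(20.7/12.1) / ln(14.5/2.03) = ln(1.7107) / ln(7.1429)
  = 0.53693 / 1.96611 = 0.27309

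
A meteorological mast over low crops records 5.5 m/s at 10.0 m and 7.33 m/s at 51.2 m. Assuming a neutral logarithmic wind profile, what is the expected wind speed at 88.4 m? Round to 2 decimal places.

Log law: V ∝ ln(z/z₀). From the pair, with r = V₁/V₂ = 0.75034,
ln z₀ = (ln z₁ − r·ln z₂)/(1 − r) = (2.3026 − 0.75034×3.9357)/0.24966 = -2.6058 → z₀ = 0.07384 m
V₃ = V₁ · ln(z₃/z₀)/ln(z₁/z₀) = 5.5 × 7.0877/4.9084 = 7.9420 m/s

7.94 m/s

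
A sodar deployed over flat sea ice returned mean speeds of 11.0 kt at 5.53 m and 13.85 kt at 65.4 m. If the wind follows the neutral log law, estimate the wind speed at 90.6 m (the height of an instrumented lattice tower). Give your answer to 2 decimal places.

Log law: V ∝ ln(z/z₀). From the pair, with r = V₁/V₂ = 0.79422,
ln z₀ = (ln z₁ − r·ln z₂)/(1 − r) = (1.7102 − 0.79422×4.1805)/0.20578 = -7.8244 → z₀ = 0.0003998 m
V₃ = V₁ · ln(z₃/z₀)/ln(z₁/z₀) = 11.0 × 12.3309/9.5346 = 14.2260 kt

14.23 kt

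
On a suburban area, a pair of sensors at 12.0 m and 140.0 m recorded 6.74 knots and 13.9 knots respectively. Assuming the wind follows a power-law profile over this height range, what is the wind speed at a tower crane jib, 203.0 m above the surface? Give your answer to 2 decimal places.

15.51 knots

First find α: α = ln(V₂/V₁)/ln(z₂/z₁) = ln(13.9/6.74)/ln(140.0/12.0) = 0.72383/2.45674 = 0.2946
Extrapolate from 140.0 m to 203.0 m: V₃ = 13.9 × (203.0/140.0)^0.2946 = 13.9 × 1.1157 = 15.5081 knots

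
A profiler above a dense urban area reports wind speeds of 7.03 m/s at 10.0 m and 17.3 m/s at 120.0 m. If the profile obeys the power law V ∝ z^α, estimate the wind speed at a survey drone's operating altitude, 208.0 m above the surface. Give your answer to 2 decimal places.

First find α: α = ln(V₂/V₁)/ln(z₂/z₁) = ln(17.3/7.03)/ln(120.0/10.0) = 0.90052/2.48491 = 0.3624
Extrapolate from 120.0 m to 208.0 m: V₃ = 17.3 × (208.0/120.0)^0.3624 = 17.3 × 1.2206 = 21.1162 m/s

21.12 m/s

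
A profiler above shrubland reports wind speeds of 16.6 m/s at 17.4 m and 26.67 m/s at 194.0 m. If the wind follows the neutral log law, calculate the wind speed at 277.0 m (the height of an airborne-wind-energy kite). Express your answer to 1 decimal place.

Log law: V ∝ ln(z/z₀). From the pair, with r = V₁/V₂ = 0.62242,
ln z₀ = (ln z₁ − r·ln z₂)/(1 − r) = (2.8565 − 0.62242×5.2679)/0.37758 = -1.1186 → z₀ = 0.3267 m
V₃ = V₁ · ln(z₃/z₀)/ln(z₁/z₀) = 16.6 × 6.7426/3.9751 = 28.1573 m/s

28.2 m/s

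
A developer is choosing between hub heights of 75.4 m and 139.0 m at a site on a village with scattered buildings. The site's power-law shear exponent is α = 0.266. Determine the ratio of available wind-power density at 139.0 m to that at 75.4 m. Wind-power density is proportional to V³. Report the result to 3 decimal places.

1.629

Speed ratio: V_B/V_A = (z_B/z_A)^α = (139.0/75.4)^0.266 = (1.8435)^0.266 = 1.17669
Power-density ratio: P_B/P_A = (V_B/V_A)³ = (1.17669)³ = 1.62923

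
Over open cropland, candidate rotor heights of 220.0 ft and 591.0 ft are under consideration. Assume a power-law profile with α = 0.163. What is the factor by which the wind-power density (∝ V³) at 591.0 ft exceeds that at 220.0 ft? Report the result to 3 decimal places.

1.621

Speed ratio: V_B/V_A = (z_B/z_A)^α = (591.0/220.0)^0.163 = (2.6864)^0.163 = 1.17477
Power-density ratio: P_B/P_A = (V_B/V_A)³ = (1.17477)³ = 1.62129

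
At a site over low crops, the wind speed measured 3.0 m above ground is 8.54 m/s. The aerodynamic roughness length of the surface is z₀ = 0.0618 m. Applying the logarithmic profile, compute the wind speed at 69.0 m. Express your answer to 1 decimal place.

Log law: V(z) ∝ ln(z/z₀), so V₂/V₁ = ln(z₂/z₀) / ln(z₁/z₀).
ln(69.0/0.0618) = 7.0180, ln(3.0/0.0618) = 3.8825
V₂ = 8.54 × 7.0180/3.8825 = 8.54 × 1.8076 = 15.4369 m/s

15.4 m/s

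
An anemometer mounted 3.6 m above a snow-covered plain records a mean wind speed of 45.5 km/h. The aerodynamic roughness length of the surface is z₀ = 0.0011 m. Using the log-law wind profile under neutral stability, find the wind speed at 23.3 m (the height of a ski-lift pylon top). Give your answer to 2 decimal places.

Log law: V(z) ∝ ln(z/z₀), so V₂/V₁ = ln(z₂/z₀) / ln(z₁/z₀).
ln(23.3/0.0011) = 9.9609, ln(3.6/0.0011) = 8.0934
V₂ = 45.5 × 9.9609/8.0934 = 45.5 × 1.2307 = 55.9990 km/h

56.00 km/h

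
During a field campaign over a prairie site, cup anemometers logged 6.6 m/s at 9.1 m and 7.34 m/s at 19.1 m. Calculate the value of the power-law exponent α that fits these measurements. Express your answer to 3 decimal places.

α ≈ 0.143

Power law: V₂/V₁ = (z₂/z₁)^α ⇒ α = ln(V₂/V₁) / ln(z₂/z₁)
α = ln(7.34/6.6) / ln(19.1/9.1) = ln(1.1121) / ln(2.0989)
  = 0.10627 / 0.74141 = 0.14333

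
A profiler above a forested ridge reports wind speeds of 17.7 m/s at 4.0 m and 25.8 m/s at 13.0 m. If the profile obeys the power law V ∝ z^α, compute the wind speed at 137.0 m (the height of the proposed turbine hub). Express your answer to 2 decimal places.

54.78 m/s

First find α: α = ln(V₂/V₁)/ln(z₂/z₁) = ln(25.8/17.7)/ln(13.0/4.0) = 0.37681/1.17865 = 0.3197
Extrapolate from 13.0 m to 137.0 m: V₃ = 25.8 × (137.0/13.0)^0.3197 = 25.8 × 2.1231 = 54.7767 m/s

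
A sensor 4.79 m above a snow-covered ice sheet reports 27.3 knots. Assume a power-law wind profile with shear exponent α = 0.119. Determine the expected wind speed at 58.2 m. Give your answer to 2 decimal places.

36.75 knots

Power-law profile: V₂ = V₁ · (z₂/z₁)^α
V₂ = 27.3 × (58.2/4.79)^0.119 = 27.3 × (12.1503)^0.119
    = 27.3 × 1.3461 = 36.7476 knots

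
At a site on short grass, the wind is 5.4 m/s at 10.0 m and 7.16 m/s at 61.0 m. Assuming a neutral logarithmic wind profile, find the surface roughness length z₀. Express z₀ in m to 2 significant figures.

Log law: V(z) ∝ ln(z/z₀). With r = V₁/V₂ = 5.4/7.16 = 0.75419,
r · ln(z₂/z₀) = ln(z₁/z₀) ⇒ ln z₀ = (ln z₁ − r·ln z₂)/(1 − r)
ln z₀ = (2.30259 − 0.75419×4.11087) / 0.24581 = -3.2456
z₀ = exp(-3.2456) = 0.03895 m

z₀ ≈ 0.039 m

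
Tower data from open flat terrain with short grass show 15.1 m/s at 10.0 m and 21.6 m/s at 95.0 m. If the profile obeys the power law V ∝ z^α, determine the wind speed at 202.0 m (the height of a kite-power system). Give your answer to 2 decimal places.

First find α: α = ln(V₂/V₁)/ln(z₂/z₁) = ln(21.6/15.1)/ln(95.0/10.0) = 0.35800/2.25129 = 0.1590
Extrapolate from 95.0 m to 202.0 m: V₃ = 21.6 × (202.0/95.0)^0.1590 = 21.6 × 1.1275 = 24.3530 m/s

24.35 m/s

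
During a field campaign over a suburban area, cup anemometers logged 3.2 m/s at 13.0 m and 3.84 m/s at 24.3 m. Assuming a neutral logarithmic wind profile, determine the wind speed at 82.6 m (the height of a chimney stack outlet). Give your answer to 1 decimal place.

5.1 m/s

Log law: V ∝ ln(z/z₀). From the pair, with r = V₁/V₂ = 0.83333,
ln z₀ = (ln z₁ − r·ln z₂)/(1 − r) = (2.5649 − 0.83333×3.1905)/0.16667 = -0.5627 → z₀ = 0.5697 m
V₃ = V₁ · ln(z₃/z₀)/ln(z₁/z₀) = 3.2 × 4.9767/3.1276 = 5.0918 m/s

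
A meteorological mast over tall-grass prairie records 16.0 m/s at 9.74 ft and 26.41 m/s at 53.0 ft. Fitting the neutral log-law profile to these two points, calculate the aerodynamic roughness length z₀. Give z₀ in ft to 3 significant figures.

Log law: V(z) ∝ ln(z/z₀). With r = V₁/V₂ = 16.0/26.41 = 0.60583,
r · ln(z₂/z₀) = ln(z₁/z₀) ⇒ ln z₀ = (ln z₁ − r·ln z₂)/(1 − r)
ln z₀ = (2.27624 − 0.60583×3.97029) / 0.39417 = -0.3275
z₀ = exp(-0.3275) = 0.7207 ft

z₀ ≈ 0.721 ft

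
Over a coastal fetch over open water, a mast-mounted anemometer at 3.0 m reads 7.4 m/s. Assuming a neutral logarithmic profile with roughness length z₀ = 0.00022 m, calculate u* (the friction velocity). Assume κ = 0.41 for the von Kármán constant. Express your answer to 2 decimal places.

u* ≈ 0.32 m/s

Log law: V(z) = (u*/κ) · ln(z/z₀) ⇒ u* = κ · V / ln(z/z₀)
u* = 0.41 × 7.4 / ln(3.0/0.00022) = 0.41 × 7.4 / 9.5205
   = 3.0340 / 9.5205 = 0.3187 m/s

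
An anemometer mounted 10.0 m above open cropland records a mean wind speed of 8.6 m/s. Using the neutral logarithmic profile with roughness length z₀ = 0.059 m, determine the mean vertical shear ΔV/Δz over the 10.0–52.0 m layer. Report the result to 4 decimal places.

Log law: V₂ = V₁ · ln(z₂/z₀)/ln(z₁/z₀) = 8.6 × 6.7815/5.1328 = 11.3623 m/s
ΔV/Δz = (11.3623 − 8.6)/(52.0 − 10.0) = 2.7623/42.0000 = 0.06577 m/s/m

0.0658 m/s/m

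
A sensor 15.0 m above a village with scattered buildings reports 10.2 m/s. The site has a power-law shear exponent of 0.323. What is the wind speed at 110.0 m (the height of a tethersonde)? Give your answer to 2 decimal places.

19.41 m/s

Power-law profile: V₂ = V₁ · (z₂/z₁)^α
V₂ = 10.2 × (110.0/15.0)^0.323 = 10.2 × (7.3333)^0.323
    = 10.2 × 1.9032 = 19.4130 m/s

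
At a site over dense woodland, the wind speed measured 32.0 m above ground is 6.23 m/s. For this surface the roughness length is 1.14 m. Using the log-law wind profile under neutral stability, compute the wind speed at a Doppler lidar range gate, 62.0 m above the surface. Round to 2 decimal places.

Log law: V(z) ∝ ln(z/z₀), so V₂/V₁ = ln(z₂/z₀) / ln(z₁/z₀).
ln(62.0/1.14) = 3.9961, ln(32.0/1.14) = 3.3347
V₂ = 6.23 × 3.9961/3.3347 = 6.23 × 1.1983 = 7.4656 m/s

7.47 m/s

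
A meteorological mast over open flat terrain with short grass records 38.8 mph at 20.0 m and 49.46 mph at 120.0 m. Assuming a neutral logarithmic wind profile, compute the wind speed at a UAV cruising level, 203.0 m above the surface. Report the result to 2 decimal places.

52.59 mph

Log law: V ∝ ln(z/z₀). From the pair, with r = V₁/V₂ = 0.78447,
ln z₀ = (ln z₁ − r·ln z₂)/(1 − r) = (2.9957 − 0.78447×4.7875)/0.21553 = -3.5259 → z₀ = 0.02943 m
V₃ = V₁ · ln(z₃/z₀)/ln(z₁/z₀) = 38.8 × 8.8391/6.5216 = 52.5877 mph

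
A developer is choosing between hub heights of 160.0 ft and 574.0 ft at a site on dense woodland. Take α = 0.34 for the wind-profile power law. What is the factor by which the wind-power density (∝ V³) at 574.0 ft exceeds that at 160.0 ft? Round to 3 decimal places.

Speed ratio: V_B/V_A = (z_B/z_A)^α = (574.0/160.0)^0.34 = (3.5875)^0.34 = 1.54394
Power-density ratio: P_B/P_A = (V_B/V_A)³ = (1.54394)³ = 3.68034

3.680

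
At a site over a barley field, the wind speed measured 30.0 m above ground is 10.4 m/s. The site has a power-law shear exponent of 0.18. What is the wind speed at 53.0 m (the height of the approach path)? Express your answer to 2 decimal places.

Power-law profile: V₂ = V₁ · (z₂/z₁)^α
V₂ = 10.4 × (53.0/30.0)^0.18 = 10.4 × (1.7667)^0.18
    = 10.4 × 1.1079 = 11.5218 m/s

11.52 m/s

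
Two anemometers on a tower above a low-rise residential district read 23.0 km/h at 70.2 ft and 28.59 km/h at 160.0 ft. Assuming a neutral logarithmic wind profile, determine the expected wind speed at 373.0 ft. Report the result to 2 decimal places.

Log law: V ∝ ln(z/z₀). From the pair, with r = V₁/V₂ = 0.80448,
ln z₀ = (ln z₁ − r·ln z₂)/(1 − r) = (4.2513 − 0.80448×5.0752)/0.19552 = 0.8617 → z₀ = 2.367 ft
V₃ = V₁ · ln(z₃/z₀)/ln(z₁/z₀) = 23.0 × 5.0599/3.3896 = 34.3332 km/h

34.33 km/h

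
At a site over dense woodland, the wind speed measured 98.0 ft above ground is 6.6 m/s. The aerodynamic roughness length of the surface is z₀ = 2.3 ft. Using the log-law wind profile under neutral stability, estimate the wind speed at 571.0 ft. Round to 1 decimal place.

9.7 m/s

Log law: V(z) ∝ ln(z/z₀), so V₂/V₁ = ln(z₂/z₀) / ln(z₁/z₀).
ln(571.0/2.3) = 5.5145, ln(98.0/2.3) = 3.7521
V₂ = 6.6 × 5.5145/3.7521 = 6.6 × 1.4697 = 9.7002 m/s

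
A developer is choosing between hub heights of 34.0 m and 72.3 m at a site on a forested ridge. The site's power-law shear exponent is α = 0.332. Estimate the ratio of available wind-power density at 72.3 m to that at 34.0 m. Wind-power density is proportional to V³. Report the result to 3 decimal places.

2.120

Speed ratio: V_B/V_A = (z_B/z_A)^α = (72.3/34.0)^0.332 = (2.1265)^0.332 = 1.28464
Power-density ratio: P_B/P_A = (V_B/V_A)³ = (1.28464)³ = 2.12006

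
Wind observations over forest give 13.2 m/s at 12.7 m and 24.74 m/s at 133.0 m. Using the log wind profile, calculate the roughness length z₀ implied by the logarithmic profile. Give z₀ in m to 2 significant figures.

Log law: V(z) ∝ ln(z/z₀). With r = V₁/V₂ = 13.2/24.74 = 0.53355,
r · ln(z₂/z₀) = ln(z₁/z₀) ⇒ ln z₀ = (ln z₁ − r·ln z₂)/(1 − r)
ln z₀ = (2.54160 − 0.53355×4.89035) / 0.46645 = -0.1450
z₀ = exp(-0.1450) = 0.8650 m

z₀ ≈ 0.87 m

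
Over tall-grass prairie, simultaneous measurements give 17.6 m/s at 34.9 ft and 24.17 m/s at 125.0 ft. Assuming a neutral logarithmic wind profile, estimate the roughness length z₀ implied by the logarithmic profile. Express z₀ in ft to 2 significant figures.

z₀ ≈ 1.1 ft

Log law: V(z) ∝ ln(z/z₀). With r = V₁/V₂ = 17.6/24.17 = 0.72818,
r · ln(z₂/z₀) = ln(z₁/z₀) ⇒ ln z₀ = (ln z₁ − r·ln z₂)/(1 − r)
ln z₀ = (3.55249 − 0.72818×4.82831) / 0.27182 = 0.1347
z₀ = exp(0.1347) = 1.144 ft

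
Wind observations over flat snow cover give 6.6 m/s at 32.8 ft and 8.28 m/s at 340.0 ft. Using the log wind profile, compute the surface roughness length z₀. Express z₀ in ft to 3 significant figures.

z₀ ≈ 0.00336 ft

Log law: V(z) ∝ ln(z/z₀). With r = V₁/V₂ = 6.6/8.28 = 0.79710,
r · ln(z₂/z₀) = ln(z₁/z₀) ⇒ ln z₀ = (ln z₁ − r·ln z₂)/(1 − r)
ln z₀ = (3.49043 − 0.79710×5.82895) / 0.20290 = -5.6966
z₀ = exp(-5.6966) = 0.003357 ft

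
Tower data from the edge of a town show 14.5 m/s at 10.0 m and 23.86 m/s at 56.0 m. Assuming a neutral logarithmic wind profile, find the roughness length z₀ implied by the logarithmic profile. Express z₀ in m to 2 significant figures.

Log law: V(z) ∝ ln(z/z₀). With r = V₁/V₂ = 14.5/23.86 = 0.60771,
r · ln(z₂/z₀) = ln(z₁/z₀) ⇒ ln z₀ = (ln z₁ − r·ln z₂)/(1 − r)
ln z₀ = (2.30259 − 0.60771×4.02535) / 0.39229 = -0.3662
z₀ = exp(-0.3662) = 0.6933 m

z₀ ≈ 0.69 m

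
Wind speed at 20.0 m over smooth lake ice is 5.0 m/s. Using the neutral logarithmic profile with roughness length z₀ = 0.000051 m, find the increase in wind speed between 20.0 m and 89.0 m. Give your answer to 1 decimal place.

Log law: V₂ = V₁ · ln(z₂/z₀)/ln(z₁/z₀) = 5.0 × 14.3723/12.8794 = 5.5796 m/s
ΔV = 5.5796 − 5.0 = 0.5796 m/s

0.6 m/s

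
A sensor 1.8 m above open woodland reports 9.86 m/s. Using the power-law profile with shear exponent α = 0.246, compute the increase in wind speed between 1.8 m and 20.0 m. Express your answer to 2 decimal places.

Power law: V₂ = V₁ · (z₂/z₁)^α = 9.86 × (11.1111)^0.246 = 17.8293 m/s
ΔV = 17.8293 − 9.86 = 7.9693 m/s

7.97 m/s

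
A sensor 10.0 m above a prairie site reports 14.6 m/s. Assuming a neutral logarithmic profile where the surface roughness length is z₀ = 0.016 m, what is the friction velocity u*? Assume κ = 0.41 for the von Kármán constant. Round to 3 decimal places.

Log law: V(z) = (u*/κ) · ln(z/z₀) ⇒ u* = κ · V / ln(z/z₀)
u* = 0.41 × 14.6 / ln(10.0/0.016) = 0.41 × 14.6 / 6.4378
   = 5.9860 / 6.4378 = 0.9298 m/s

u* ≈ 0.930 m/s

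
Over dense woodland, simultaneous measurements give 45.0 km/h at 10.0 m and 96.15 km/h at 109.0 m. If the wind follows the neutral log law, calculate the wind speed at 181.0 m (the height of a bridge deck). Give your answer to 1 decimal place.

Log law: V ∝ ln(z/z₀). From the pair, with r = V₁/V₂ = 0.46802,
ln z₀ = (ln z₁ − r·ln z₂)/(1 − r) = (2.3026 − 0.46802×4.6913)/0.53198 = 0.2010 → z₀ = 1.223 m
V₃ = V₁ · ln(z₃/z₀)/ln(z₁/z₀) = 45.0 × 4.9975/2.1016 = 107.0095 km/h

107.0 km/h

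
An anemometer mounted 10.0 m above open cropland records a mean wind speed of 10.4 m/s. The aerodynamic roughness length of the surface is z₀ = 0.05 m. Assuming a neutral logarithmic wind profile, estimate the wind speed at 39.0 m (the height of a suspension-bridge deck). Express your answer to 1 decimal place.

13.1 m/s

Log law: V(z) ∝ ln(z/z₀), so V₂/V₁ = ln(z₂/z₀) / ln(z₁/z₀).
ln(39.0/0.05) = 6.6593, ln(10.0/0.05) = 5.2983
V₂ = 10.4 × 6.6593/5.2983 = 10.4 × 1.2569 = 13.0714 m/s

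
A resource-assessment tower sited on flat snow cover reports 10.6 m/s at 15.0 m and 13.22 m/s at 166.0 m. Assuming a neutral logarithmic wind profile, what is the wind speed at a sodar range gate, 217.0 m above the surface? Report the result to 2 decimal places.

Log law: V ∝ ln(z/z₀). From the pair, with r = V₁/V₂ = 0.80182,
ln z₀ = (ln z₁ − r·ln z₂)/(1 − r) = (2.7081 − 0.80182×5.1120)/0.19818 = -7.0178 → z₀ = 0.0008958 m
V₃ = V₁ · ln(z₃/z₀)/ln(z₁/z₀) = 10.6 × 12.3977/9.7259 = 13.5120 m/s

13.51 m/s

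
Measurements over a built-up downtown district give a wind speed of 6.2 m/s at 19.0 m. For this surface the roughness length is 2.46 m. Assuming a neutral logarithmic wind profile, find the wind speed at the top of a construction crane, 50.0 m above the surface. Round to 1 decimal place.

Log law: V(z) ∝ ln(z/z₀), so V₂/V₁ = ln(z₂/z₀) / ln(z₁/z₀).
ln(50.0/2.46) = 3.0119, ln(19.0/2.46) = 2.0443
V₂ = 6.2 × 3.0119/2.0443 = 6.2 × 1.4733 = 9.1345 m/s

9.1 m/s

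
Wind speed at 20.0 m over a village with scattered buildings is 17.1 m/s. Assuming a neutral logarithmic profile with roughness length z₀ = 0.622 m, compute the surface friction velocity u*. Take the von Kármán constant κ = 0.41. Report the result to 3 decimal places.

Log law: V(z) = (u*/κ) · ln(z/z₀) ⇒ u* = κ · V / ln(z/z₀)
u* = 0.41 × 17.1 / ln(20.0/0.622) = 0.41 × 17.1 / 3.4705
   = 7.0110 / 3.4705 = 2.0201 m/s

u* ≈ 2.020 m/s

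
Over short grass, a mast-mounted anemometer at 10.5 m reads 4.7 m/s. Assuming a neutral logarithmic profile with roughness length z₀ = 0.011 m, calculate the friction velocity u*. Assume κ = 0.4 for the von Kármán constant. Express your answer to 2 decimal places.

u* ≈ 0.27 m/s

Log law: V(z) = (u*/κ) · ln(z/z₀) ⇒ u* = κ · V / ln(z/z₀)
u* = 0.4 × 4.7 / ln(10.5/0.011) = 0.4 × 4.7 / 6.8612
   = 1.8800 / 6.8612 = 0.2740 m/s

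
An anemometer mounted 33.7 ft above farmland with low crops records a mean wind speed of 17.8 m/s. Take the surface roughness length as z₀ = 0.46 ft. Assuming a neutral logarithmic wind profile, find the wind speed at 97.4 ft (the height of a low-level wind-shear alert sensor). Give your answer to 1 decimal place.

Log law: V(z) ∝ ln(z/z₀), so V₂/V₁ = ln(z₂/z₀) / ln(z₁/z₀).
ln(97.4/0.46) = 5.3554, ln(33.7/0.46) = 4.2940
V₂ = 17.8 × 5.3554/4.2940 = 17.8 × 1.2472 = 22.1995 m/s

22.2 m/s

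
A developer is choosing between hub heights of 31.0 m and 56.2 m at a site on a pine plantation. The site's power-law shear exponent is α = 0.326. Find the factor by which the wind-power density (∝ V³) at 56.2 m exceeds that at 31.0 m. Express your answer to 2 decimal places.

Speed ratio: V_B/V_A = (z_B/z_A)^α = (56.2/31.0)^0.326 = (1.8129)^0.326 = 1.21403
Power-density ratio: P_B/P_A = (V_B/V_A)³ = (1.21403)³ = 1.78933

1.79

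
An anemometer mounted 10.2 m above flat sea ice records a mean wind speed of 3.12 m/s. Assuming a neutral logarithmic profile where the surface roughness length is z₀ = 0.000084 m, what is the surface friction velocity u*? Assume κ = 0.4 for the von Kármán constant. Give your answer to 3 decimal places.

Log law: V(z) = (u*/κ) · ln(z/z₀) ⇒ u* = κ · V / ln(z/z₀)
u* = 0.4 × 3.12 / ln(10.2/0.000084) = 0.4 × 3.12 / 11.7071
   = 1.2480 / 11.7071 = 0.1066 m/s

u* ≈ 0.107 m/s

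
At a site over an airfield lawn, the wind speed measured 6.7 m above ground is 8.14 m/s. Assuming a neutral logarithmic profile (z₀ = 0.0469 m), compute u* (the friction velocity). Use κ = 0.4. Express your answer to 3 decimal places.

Log law: V(z) = (u*/κ) · ln(z/z₀) ⇒ u* = κ · V / ln(z/z₀)
u* = 0.4 × 8.14 / ln(6.7/0.0469) = 0.4 × 8.14 / 4.9618
   = 3.2560 / 4.9618 = 0.6562 m/s

u* ≈ 0.656 m/s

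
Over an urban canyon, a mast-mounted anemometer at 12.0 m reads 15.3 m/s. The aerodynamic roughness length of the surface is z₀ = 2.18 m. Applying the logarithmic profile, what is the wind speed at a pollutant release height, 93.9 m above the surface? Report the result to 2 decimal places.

33.76 m/s

Log law: V(z) ∝ ln(z/z₀), so V₂/V₁ = ln(z₂/z₀) / ln(z₁/z₀).
ln(93.9/2.18) = 3.7629, ln(12.0/2.18) = 1.7056
V₂ = 15.3 × 3.7629/1.7056 = 15.3 × 2.2062 = 33.7553 m/s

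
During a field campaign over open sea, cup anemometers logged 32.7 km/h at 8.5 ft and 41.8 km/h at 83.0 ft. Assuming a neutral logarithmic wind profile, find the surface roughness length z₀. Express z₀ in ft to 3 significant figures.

Log law: V(z) ∝ ln(z/z₀). With r = V₁/V₂ = 32.7/41.8 = 0.78230,
r · ln(z₂/z₀) = ln(z₁/z₀) ⇒ ln z₀ = (ln z₁ − r·ln z₂)/(1 − r)
ln z₀ = (2.14007 − 0.78230×4.41884) / 0.21770 = -6.0485
z₀ = exp(-6.0485) = 0.002361 ft

z₀ ≈ 0.00236 ft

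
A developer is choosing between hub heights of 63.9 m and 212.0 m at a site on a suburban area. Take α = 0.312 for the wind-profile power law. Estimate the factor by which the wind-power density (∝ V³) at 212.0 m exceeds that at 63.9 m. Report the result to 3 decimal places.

Speed ratio: V_B/V_A = (z_B/z_A)^α = (212.0/63.9)^0.312 = (3.3177)^0.312 = 1.45379
Power-density ratio: P_B/P_A = (V_B/V_A)³ = (1.45379)³ = 3.07257

3.073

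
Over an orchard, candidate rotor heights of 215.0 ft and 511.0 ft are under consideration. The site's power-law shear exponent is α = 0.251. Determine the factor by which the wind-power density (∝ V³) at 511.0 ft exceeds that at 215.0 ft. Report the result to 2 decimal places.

1.92

Speed ratio: V_B/V_A = (z_B/z_A)^α = (511.0/215.0)^0.251 = (2.3767)^0.251 = 1.24272
Power-density ratio: P_B/P_A = (V_B/V_A)³ = (1.24272)³ = 1.91918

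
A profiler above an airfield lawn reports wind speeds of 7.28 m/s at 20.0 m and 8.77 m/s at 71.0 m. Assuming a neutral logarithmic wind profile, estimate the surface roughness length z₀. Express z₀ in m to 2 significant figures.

Log law: V(z) ∝ ln(z/z₀). With r = V₁/V₂ = 7.28/8.77 = 0.83010,
r · ln(z₂/z₀) = ln(z₁/z₀) ⇒ ln z₀ = (ln z₁ − r·ln z₂)/(1 − r)
ln z₀ = (2.99573 − 0.83010×4.26268) / 0.16990 = -3.1945
z₀ = exp(-3.1945) = 0.04099 m

z₀ ≈ 0.041 m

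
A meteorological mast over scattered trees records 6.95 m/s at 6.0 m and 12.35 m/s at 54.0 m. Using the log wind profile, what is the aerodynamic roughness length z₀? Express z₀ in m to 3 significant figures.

z₀ ≈ 0.355 m

Log law: V(z) ∝ ln(z/z₀). With r = V₁/V₂ = 6.95/12.35 = 0.56275,
r · ln(z₂/z₀) = ln(z₁/z₀) ⇒ ln z₀ = (ln z₁ − r·ln z₂)/(1 − r)
ln z₀ = (1.79176 − 0.56275×3.98898) / 0.43725 = -1.0361
z₀ = exp(-1.0361) = 0.3548 m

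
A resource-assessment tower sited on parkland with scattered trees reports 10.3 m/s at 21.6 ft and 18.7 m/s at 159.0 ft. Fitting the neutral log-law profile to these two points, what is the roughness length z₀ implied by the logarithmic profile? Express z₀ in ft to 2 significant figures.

z₀ ≈ 1.9 ft

Log law: V(z) ∝ ln(z/z₀). With r = V₁/V₂ = 10.3/18.7 = 0.55080,
r · ln(z₂/z₀) = ln(z₁/z₀) ⇒ ln z₀ = (ln z₁ − r·ln z₂)/(1 − r)
ln z₀ = (3.07269 − 0.55080×5.06890) / 0.44920 = 0.6250
z₀ = exp(0.6250) = 1.868 ft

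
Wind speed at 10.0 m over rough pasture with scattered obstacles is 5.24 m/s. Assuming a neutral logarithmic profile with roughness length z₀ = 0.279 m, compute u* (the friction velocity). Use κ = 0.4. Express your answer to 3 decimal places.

u* ≈ 0.586 m/s

Log law: V(z) = (u*/κ) · ln(z/z₀) ⇒ u* = κ · V / ln(z/z₀)
u* = 0.4 × 5.24 / ln(10.0/0.279) = 0.4 × 5.24 / 3.5791
   = 2.0960 / 3.5791 = 0.5856 m/s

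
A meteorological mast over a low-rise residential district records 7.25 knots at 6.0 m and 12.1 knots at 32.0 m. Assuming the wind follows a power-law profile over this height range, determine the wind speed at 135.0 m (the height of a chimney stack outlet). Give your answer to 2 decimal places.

First find α: α = ln(V₂/V₁)/ln(z₂/z₁) = ln(12.1/7.25)/ln(32.0/6.0) = 0.51220/1.67398 = 0.3060
Extrapolate from 32.0 m to 135.0 m: V₃ = 12.1 × (135.0/32.0)^0.3060 = 12.1 × 1.5534 = 18.7966 knots

18.80 knots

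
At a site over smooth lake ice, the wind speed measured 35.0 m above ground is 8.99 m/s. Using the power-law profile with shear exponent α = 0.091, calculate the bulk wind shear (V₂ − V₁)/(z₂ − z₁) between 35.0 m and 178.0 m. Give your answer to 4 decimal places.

0.0100 m/s/m

Power law: V₂ = V₁ · (z₂/z₁)^α = 8.99 × (5.0857)^0.091 = 10.4241 m/s
ΔV/Δz = (10.4241 − 8.99)/(178.0 − 35.0) = 1.4341/143.0000 = 0.01003 m/s/m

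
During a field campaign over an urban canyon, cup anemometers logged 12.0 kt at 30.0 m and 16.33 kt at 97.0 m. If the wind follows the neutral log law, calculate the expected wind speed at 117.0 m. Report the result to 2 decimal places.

Log law: V ∝ ln(z/z₀). From the pair, with r = V₁/V₂ = 0.73484,
ln z₀ = (ln z₁ − r·ln z₂)/(1 − r) = (3.4012 − 0.73484×4.5747)/0.26516 = 0.1490 → z₀ = 1.161 m
V₃ = V₁ · ln(z₃/z₀)/ln(z₁/z₀) = 12.0 × 4.6132/3.2522 = 17.0217 kt

17.02 kt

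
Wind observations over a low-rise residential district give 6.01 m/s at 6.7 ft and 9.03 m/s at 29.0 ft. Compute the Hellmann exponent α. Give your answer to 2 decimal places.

α ≈ 0.28

Power law: V₂/V₁ = (z₂/z₁)^α ⇒ α = ln(V₂/V₁) / ln(z₂/z₁)
α = ln(9.03/6.01) / ln(29.0/6.7) = ln(1.5025) / ln(4.3284)
  = 0.40713 / 1.46519 = 0.27787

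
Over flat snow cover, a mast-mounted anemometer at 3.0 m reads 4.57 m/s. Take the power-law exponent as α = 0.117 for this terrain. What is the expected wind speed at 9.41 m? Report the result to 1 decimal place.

Power-law profile: V₂ = V₁ · (z₂/z₁)^α
V₂ = 4.57 × (9.41/3.0)^0.117 = 4.57 × (3.1367)^0.117
    = 4.57 × 1.1431 = 5.2240 m/s

5.2 m/s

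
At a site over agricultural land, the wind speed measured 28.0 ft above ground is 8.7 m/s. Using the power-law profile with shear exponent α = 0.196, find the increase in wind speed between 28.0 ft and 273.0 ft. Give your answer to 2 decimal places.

Power law: V₂ = V₁ · (z₂/z₁)^α = 8.7 × (9.7500)^0.196 = 13.5945 m/s
ΔV = 13.5945 − 8.7 = 4.8945 m/s

4.89 m/s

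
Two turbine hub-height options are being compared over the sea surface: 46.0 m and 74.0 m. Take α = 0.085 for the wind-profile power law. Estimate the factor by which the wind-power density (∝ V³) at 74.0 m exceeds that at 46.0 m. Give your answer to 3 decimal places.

1.129

Speed ratio: V_B/V_A = (z_B/z_A)^α = (74.0/46.0)^0.085 = (1.6087)^0.085 = 1.04124
Power-density ratio: P_B/P_A = (V_B/V_A)³ = (1.04124)³ = 1.12889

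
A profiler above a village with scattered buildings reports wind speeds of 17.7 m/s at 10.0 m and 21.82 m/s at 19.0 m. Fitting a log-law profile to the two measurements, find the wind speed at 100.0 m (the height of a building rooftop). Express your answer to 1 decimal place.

Log law: V ∝ ln(z/z₀). From the pair, with r = V₁/V₂ = 0.81118,
ln z₀ = (ln z₁ − r·ln z₂)/(1 − r) = (2.3026 − 0.81118×2.9444)/0.18882 = -0.4549 → z₀ = 0.6345 m
V₃ = V₁ · ln(z₃/z₀)/ln(z₁/z₀) = 17.7 × 5.0601/2.7575 = 32.4801 m/s

32.5 m/s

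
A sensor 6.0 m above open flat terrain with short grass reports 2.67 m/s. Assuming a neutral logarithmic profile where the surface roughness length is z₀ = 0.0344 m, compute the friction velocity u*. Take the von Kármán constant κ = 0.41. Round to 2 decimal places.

u* ≈ 0.21 m/s

Log law: V(z) = (u*/κ) · ln(z/z₀) ⇒ u* = κ · V / ln(z/z₀)
u* = 0.41 × 2.67 / ln(6.0/0.0344) = 0.41 × 2.67 / 5.1615
   = 1.0947 / 5.1615 = 0.2121 m/s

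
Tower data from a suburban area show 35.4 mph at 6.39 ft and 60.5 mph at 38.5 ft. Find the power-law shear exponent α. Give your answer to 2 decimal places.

Power law: V₂/V₁ = (z₂/z₁)^α ⇒ α = ln(V₂/V₁) / ln(z₂/z₁)
α = ln(60.5/35.4) / ln(38.5/6.39) = ln(1.7090) / ln(6.0250)
  = 0.53593 / 1.79592 = 0.29842

α ≈ 0.30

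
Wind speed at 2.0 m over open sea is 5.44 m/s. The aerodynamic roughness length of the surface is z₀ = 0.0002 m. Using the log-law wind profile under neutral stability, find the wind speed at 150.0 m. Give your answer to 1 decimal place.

8.0 m/s

Log law: V(z) ∝ ln(z/z₀), so V₂/V₁ = ln(z₂/z₀) / ln(z₁/z₀).
ln(150.0/0.0002) = 13.5278, ln(2.0/0.0002) = 9.2103
V₂ = 5.44 × 13.5278/9.2103 = 5.44 × 1.4688 = 7.9901 m/s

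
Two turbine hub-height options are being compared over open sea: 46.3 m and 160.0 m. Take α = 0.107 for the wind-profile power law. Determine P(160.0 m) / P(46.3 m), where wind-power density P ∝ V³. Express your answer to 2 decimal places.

Speed ratio: V_B/V_A = (z_B/z_A)^α = (160.0/46.3)^0.107 = (3.4557)^0.107 = 1.14189
Power-density ratio: P_B/P_A = (V_B/V_A)³ = (1.14189)³ = 1.48892

1.49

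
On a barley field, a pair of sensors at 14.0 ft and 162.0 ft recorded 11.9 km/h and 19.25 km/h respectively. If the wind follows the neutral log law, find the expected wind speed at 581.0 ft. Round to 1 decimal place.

23.1 km/h

Log law: V ∝ ln(z/z₀). From the pair, with r = V₁/V₂ = 0.61818,
ln z₀ = (ln z₁ − r·ln z₂)/(1 − r) = (2.6391 − 0.61818×5.0876)/0.38182 = -1.3252 → z₀ = 0.2657 ft
V₃ = V₁ · ln(z₃/z₀)/ln(z₁/z₀) = 11.9 × 7.6900/3.9643 = 23.0837 km/h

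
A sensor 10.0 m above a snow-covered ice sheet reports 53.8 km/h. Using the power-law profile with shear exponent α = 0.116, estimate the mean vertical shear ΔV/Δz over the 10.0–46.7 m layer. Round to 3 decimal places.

0.287 km/h/m

Power law: V₂ = V₁ · (z₂/z₁)^α = 53.8 × (4.6700)^0.116 = 64.3314 km/h
ΔV/Δz = (64.3314 − 53.8)/(46.7 − 10.0) = 10.5314/36.7000 = 0.28696 km/h/m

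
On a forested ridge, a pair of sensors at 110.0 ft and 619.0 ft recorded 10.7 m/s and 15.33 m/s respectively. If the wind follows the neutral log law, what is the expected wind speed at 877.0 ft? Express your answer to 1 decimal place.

Log law: V ∝ ln(z/z₀). From the pair, with r = V₁/V₂ = 0.69798,
ln z₀ = (ln z₁ − r·ln z₂)/(1 − r) = (4.7005 − 0.69798×6.4281)/0.30202 = 0.7079 → z₀ = 2.030 ft
V₃ = V₁ · ln(z₃/z₀)/ln(z₁/z₀) = 10.7 × 6.0686/3.9926 = 16.2637 m/s

16.3 m/s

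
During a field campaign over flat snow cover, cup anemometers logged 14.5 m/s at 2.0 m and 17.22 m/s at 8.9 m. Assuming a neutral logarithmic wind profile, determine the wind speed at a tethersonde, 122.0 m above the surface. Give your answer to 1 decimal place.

Log law: V ∝ ln(z/z₀). From the pair, with r = V₁/V₂ = 0.84204,
ln z₀ = (ln z₁ − r·ln z₂)/(1 − r) = (0.6931 − 0.84204×2.1861)/0.15796 = -7.2653 → z₀ = 0.0006994 m
V₃ = V₁ · ln(z₃/z₀)/ln(z₁/z₀) = 14.5 × 12.0694/7.9585 = 21.9898 m/s

22.0 m/s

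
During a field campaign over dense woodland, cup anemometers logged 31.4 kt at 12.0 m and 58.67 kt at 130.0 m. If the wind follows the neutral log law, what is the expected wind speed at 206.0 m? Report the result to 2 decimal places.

63.94 kt

Log law: V ∝ ln(z/z₀). From the pair, with r = V₁/V₂ = 0.53520,
ln z₀ = (ln z₁ − r·ln z₂)/(1 − r) = (2.4849 − 0.53520×4.8675)/0.46480 = -0.2586 → z₀ = 0.7722 m
V₃ = V₁ · ln(z₃/z₀)/ln(z₁/z₀) = 31.4 × 5.5864/2.7435 = 63.9388 kt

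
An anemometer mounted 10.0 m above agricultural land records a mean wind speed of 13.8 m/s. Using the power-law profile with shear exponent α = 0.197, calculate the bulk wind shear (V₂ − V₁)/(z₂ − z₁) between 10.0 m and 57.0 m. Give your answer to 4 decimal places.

Power law: V₂ = V₁ · (z₂/z₁)^α = 13.8 × (5.7000)^0.197 = 19.4440 m/s
ΔV/Δz = (19.4440 − 13.8)/(57.0 − 10.0) = 5.6440/47.0000 = 0.12009 m/s/m

0.1201 m/s/m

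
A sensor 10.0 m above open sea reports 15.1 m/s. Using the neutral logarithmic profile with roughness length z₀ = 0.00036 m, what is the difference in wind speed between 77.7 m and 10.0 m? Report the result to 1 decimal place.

Log law: V₂ = V₁ · ln(z₂/z₀)/ln(z₁/z₀) = 15.1 × 12.2823/10.2320 = 18.1257 m/s
ΔV = 18.1257 − 15.1 = 3.0257 m/s

3.0 m/s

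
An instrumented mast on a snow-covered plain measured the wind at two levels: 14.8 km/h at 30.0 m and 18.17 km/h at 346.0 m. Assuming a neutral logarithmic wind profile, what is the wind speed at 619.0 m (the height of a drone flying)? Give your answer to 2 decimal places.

Log law: V ∝ ln(z/z₀). From the pair, with r = V₁/V₂ = 0.81453,
ln z₀ = (ln z₁ − r·ln z₂)/(1 − r) = (3.4012 − 0.81453×5.8464)/0.18547 = -7.3375 → z₀ = 0.0006506 m
V₃ = V₁ · ln(z₃/z₀)/ln(z₁/z₀) = 14.8 × 13.7657/10.7387 = 18.9716 km/h

18.97 km/h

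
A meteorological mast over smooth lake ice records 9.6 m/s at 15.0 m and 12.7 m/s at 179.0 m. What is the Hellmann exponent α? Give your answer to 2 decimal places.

α ≈ 0.11

Power law: V₂/V₁ = (z₂/z₁)^α ⇒ α = ln(V₂/V₁) / ln(z₂/z₁)
α = ln(12.7/9.6) / ln(179.0/15.0) = ln(1.3229) / ln(11.9333)
  = 0.27984 / 2.47934 = 0.11287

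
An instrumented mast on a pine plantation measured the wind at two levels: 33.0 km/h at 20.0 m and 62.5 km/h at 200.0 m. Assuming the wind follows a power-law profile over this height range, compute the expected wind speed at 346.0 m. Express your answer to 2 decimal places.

First find α: α = ln(V₂/V₁)/ln(z₂/z₁) = ln(62.5/33.0)/ln(200.0/20.0) = 0.63866/2.30259 = 0.2774
Extrapolate from 200.0 m to 346.0 m: V₃ = 62.5 × (346.0/200.0)^0.2774 = 62.5 × 1.1642 = 72.7622 km/h

72.76 km/h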